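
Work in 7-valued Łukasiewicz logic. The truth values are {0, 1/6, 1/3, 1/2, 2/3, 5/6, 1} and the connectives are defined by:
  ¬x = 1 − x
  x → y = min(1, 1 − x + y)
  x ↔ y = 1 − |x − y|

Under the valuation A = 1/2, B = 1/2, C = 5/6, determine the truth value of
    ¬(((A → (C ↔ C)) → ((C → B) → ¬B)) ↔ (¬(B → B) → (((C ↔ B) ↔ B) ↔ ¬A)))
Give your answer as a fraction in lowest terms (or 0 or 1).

C ↔ C = 5/6 ↔ 5/6 = 1
A → (C ↔ C) = 1/2 → 1 = 1
C → B = 5/6 → 1/2 = 2/3
¬B = ¬1/2 = 1/2
(C → B) → ¬B = 2/3 → 1/2 = 5/6
(A → (C ↔ C)) → ((C → B) → ¬B) = 1 → 5/6 = 5/6
B → B = 1/2 → 1/2 = 1
¬(B → B) = ¬1 = 0
C ↔ B = 5/6 ↔ 1/2 = 2/3
(C ↔ B) ↔ B = 2/3 ↔ 1/2 = 5/6
¬A = ¬1/2 = 1/2
((C ↔ B) ↔ B) ↔ ¬A = 5/6 ↔ 1/2 = 2/3
¬(B → B) → (((C ↔ B) ↔ B) ↔ ¬A) = 0 → 2/3 = 1
((A → (C ↔ C)) → ((C → B) → ¬B)) ↔ (¬(B → B) → (((C ↔ B) ↔ B) ↔ ¬A)) = 5/6 ↔ 1 = 5/6
¬(((A → (C ↔ C)) → ((C → B) → ¬B)) ↔ (¬(B → B) → (((C ↔ B) ↔ B) ↔ ¬A))) = ¬5/6 = 1/6

1/6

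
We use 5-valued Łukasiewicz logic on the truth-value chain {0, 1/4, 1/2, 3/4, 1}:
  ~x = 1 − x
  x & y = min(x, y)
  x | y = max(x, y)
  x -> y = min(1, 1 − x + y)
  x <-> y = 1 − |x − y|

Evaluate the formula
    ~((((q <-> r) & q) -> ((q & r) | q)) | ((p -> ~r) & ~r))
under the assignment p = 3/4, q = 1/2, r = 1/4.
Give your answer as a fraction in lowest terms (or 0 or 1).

q <-> r = 1/2 <-> 1/4 = 3/4
(q <-> r) & q = 3/4 & 1/2 = 1/2
q & r = 1/2 & 1/4 = 1/4
(q & r) | q = 1/4 | 1/2 = 1/2
((q <-> r) & q) -> ((q & r) | q) = 1/2 -> 1/2 = 1
~r = ~1/4 = 3/4
p -> ~r = 3/4 -> 3/4 = 1
~r = ~1/4 = 3/4
(p -> ~r) & ~r = 1 & 3/4 = 3/4
(((q <-> r) & q) -> ((q & r) | q)) | ((p -> ~r) & ~r) = 1 | 3/4 = 1
~((((q <-> r) & q) -> ((q & r) | q)) | ((p -> ~r) & ~r)) = ~1 = 0

0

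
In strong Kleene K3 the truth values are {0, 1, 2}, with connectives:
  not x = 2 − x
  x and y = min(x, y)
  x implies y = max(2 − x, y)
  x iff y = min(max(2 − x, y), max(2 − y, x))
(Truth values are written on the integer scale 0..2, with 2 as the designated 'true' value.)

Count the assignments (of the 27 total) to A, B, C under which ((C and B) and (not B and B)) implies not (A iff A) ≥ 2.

value 2: 21 assignments (counts)
value 1: 6 assignments
So 21 of the 27 assignments meet the threshold.

21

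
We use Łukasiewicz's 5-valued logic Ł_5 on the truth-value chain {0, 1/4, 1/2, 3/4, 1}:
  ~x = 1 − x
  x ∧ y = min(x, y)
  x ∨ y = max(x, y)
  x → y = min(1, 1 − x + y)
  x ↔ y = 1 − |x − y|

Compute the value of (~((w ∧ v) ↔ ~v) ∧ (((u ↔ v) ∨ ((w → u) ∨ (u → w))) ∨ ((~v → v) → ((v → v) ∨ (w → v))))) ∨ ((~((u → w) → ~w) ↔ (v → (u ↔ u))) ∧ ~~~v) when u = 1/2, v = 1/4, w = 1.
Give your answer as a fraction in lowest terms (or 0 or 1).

3/4

w ∧ v = 1 ∧ 1/4 = 1/4
~v = ~1/4 = 3/4
(w ∧ v) ↔ ~v = 1/4 ↔ 3/4 = 1/2
~((w ∧ v) ↔ ~v) = ~1/2 = 1/2
u ↔ v = 1/2 ↔ 1/4 = 3/4
w → u = 1 → 1/2 = 1/2
u → w = 1/2 → 1 = 1
(w → u) ∨ (u → w) = 1/2 ∨ 1 = 1
(u ↔ v) ∨ ((w → u) ∨ (u → w)) = 3/4 ∨ 1 = 1
~v = ~1/4 = 3/4
~v → v = 3/4 → 1/4 = 1/2
v → v = 1/4 → 1/4 = 1
w → v = 1 → 1/4 = 1/4
(v → v) ∨ (w → v) = 1 ∨ 1/4 = 1
(~v → v) → ((v → v) ∨ (w → v)) = 1/2 → 1 = 1
((u ↔ v) ∨ ((w → u) ∨ (u → w))) ∨ ((~v → v) → ((v → v) ∨ (w → v))) = 1 ∨ 1 = 1
~((w ∧ v) ↔ ~v) ∧ (((u ↔ v) ∨ ((w → u) ∨ (u → w))) ∨ ((~v → v) → ((v → v) ∨ (w → v)))) = 1/2 ∧ 1 = 1/2
u → w = 1/2 → 1 = 1
~w = ~1 = 0
(u → w) → ~w = 1 → 0 = 0
~((u → w) → ~w) = ~0 = 1
u ↔ u = 1/2 ↔ 1/2 = 1
v → (u ↔ u) = 1/4 → 1 = 1
~((u → w) → ~w) ↔ (v → (u ↔ u)) = 1 ↔ 1 = 1
~v = ~1/4 = 3/4
~~v = ~3/4 = 1/4
~~~v = ~1/4 = 3/4
(~((u → w) → ~w) ↔ (v → (u ↔ u))) ∧ ~~~v = 1 ∧ 3/4 = 3/4
(~((w ∧ v) ↔ ~v) ∧ (((u ↔ v) ∨ ((w → u) ∨ (u → w))) ∨ ((~v → v) → ((v → v) ∨ (w → v))))) ∨ ((~((u → w) → ~w) ↔ (v → (u ↔ u))) ∧ ~~~v) = 1/2 ∨ 3/4 = 3/4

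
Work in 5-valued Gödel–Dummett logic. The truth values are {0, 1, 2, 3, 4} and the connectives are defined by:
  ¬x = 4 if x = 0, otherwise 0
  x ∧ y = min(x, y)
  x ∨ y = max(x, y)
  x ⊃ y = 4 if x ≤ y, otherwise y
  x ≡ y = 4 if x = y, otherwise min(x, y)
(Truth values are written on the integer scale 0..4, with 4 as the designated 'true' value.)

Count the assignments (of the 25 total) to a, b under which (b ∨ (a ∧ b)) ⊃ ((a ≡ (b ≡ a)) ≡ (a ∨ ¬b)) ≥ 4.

15

value 4: 15 assignments (counts)
value 3: 1 assignment
value 2: 2 assignments
value 1: 3 assignments
value 0: 4 assignments
So 15 of the 25 assignments meet the threshold.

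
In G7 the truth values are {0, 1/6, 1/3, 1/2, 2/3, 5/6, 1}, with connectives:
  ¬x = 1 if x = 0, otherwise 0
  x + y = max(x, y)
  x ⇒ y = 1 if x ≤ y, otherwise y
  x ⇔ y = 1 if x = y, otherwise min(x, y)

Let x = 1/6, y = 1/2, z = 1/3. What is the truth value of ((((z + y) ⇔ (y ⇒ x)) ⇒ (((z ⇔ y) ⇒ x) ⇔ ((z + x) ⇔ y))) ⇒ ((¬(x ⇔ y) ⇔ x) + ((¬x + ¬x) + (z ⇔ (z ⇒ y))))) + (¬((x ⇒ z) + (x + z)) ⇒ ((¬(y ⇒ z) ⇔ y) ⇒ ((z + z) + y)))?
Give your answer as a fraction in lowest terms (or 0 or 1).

z + y = 1/3 + 1/2 = 1/2
y ⇒ x = 1/2 ⇒ 1/6 = 1/6
(z + y) ⇔ (y ⇒ x) = 1/2 ⇔ 1/6 = 1/6
z ⇔ y = 1/3 ⇔ 1/2 = 1/3
(z ⇔ y) ⇒ x = 1/3 ⇒ 1/6 = 1/6
z + x = 1/3 + 1/6 = 1/3
(z + x) ⇔ y = 1/3 ⇔ 1/2 = 1/3
((z ⇔ y) ⇒ x) ⇔ ((z + x) ⇔ y) = 1/6 ⇔ 1/3 = 1/6
((z + y) ⇔ (y ⇒ x)) ⇒ (((z ⇔ y) ⇒ x) ⇔ ((z + x) ⇔ y)) = 1/6 ⇒ 1/6 = 1
x ⇔ y = 1/6 ⇔ 1/2 = 1/6
¬(x ⇔ y) = ¬1/6 = 0
¬(x ⇔ y) ⇔ x = 0 ⇔ 1/6 = 0
¬x = ¬1/6 = 0
¬x = ¬1/6 = 0
¬x + ¬x = 0 + 0 = 0
z ⇒ y = 1/3 ⇒ 1/2 = 1
z ⇔ (z ⇒ y) = 1/3 ⇔ 1 = 1/3
(¬x + ¬x) + (z ⇔ (z ⇒ y)) = 0 + 1/3 = 1/3
(¬(x ⇔ y) ⇔ x) + ((¬x + ¬x) + (z ⇔ (z ⇒ y))) = 0 + 1/3 = 1/3
(((z + y) ⇔ (y ⇒ x)) ⇒ (((z ⇔ y) ⇒ x) ⇔ ((z + x) ⇔ y))) ⇒ ((¬(x ⇔ y) ⇔ x) + ((¬x + ¬x) + (z ⇔ (z ⇒ y)))) = 1 ⇒ 1/3 = 1/3
x ⇒ z = 1/6 ⇒ 1/3 = 1
x + z = 1/6 + 1/3 = 1/3
(x ⇒ z) + (x + z) = 1 + 1/3 = 1
¬((x ⇒ z) + (x + z)) = ¬1 = 0
y ⇒ z = 1/2 ⇒ 1/3 = 1/3
¬(y ⇒ z) = ¬1/3 = 0
¬(y ⇒ z) ⇔ y = 0 ⇔ 1/2 = 0
z + z = 1/3 + 1/3 = 1/3
(z + z) + y = 1/3 + 1/2 = 1/2
(¬(y ⇒ z) ⇔ y) ⇒ ((z + z) + y) = 0 ⇒ 1/2 = 1
¬((x ⇒ z) + (x + z)) ⇒ ((¬(y ⇒ z) ⇔ y) ⇒ ((z + z) + y)) = 0 ⇒ 1 = 1
((((z + y) ⇔ (y ⇒ x)) ⇒ (((z ⇔ y) ⇒ x) ⇔ ((z + x) ⇔ y))) ⇒ ((¬(x ⇔ y) ⇔ x) + ((¬x + ¬x) + (z ⇔ (z ⇒ y))))) + (¬((x ⇒ z) + (x + z)) ⇒ ((¬(y ⇒ z) ⇔ y) ⇒ ((z + z) + y))) = 1/3 + 1 = 1

1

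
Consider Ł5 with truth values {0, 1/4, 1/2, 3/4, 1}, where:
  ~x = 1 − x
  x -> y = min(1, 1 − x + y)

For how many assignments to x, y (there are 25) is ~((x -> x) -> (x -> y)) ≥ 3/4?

value 1: 1 assignment (counts)
value 3/4: 2 assignments (counts)
value 1/2: 3 assignments
value 1/4: 4 assignments
value 0: 15 assignments
So 3 of the 25 assignments meet the threshold.

3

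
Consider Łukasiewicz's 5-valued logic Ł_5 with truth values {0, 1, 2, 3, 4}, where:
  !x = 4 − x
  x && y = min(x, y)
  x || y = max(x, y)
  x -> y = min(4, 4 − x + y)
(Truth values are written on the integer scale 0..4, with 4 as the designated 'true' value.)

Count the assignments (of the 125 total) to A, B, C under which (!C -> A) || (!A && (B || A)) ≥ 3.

value 4: 79 assignments (counts)
value 3: 26 assignments (counts)
value 2: 14 assignments
value 1: 5 assignments
value 0: 1 assignment
So 105 of the 125 assignments meet the threshold.

105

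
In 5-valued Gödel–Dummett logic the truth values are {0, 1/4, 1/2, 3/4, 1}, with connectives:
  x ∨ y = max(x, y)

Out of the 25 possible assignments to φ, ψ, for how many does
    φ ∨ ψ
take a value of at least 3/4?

value 1: 9 assignments (counts)
value 3/4: 7 assignments (counts)
value 1/2: 5 assignments
value 1/4: 3 assignments
value 0: 1 assignment
So 16 of the 25 assignments meet the threshold.

16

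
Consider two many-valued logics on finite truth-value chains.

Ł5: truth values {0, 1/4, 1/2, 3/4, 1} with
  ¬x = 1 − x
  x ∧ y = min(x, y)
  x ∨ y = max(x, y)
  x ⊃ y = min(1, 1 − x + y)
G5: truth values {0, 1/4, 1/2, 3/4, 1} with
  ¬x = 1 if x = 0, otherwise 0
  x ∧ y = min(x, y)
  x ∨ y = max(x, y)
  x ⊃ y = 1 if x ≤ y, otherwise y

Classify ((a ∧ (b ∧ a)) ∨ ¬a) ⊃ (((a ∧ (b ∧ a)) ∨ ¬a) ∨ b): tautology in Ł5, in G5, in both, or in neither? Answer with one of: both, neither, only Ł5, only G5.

In Ł5: every assignment gives 1 — tautology.
In G5: every assignment gives 1 — tautology.

both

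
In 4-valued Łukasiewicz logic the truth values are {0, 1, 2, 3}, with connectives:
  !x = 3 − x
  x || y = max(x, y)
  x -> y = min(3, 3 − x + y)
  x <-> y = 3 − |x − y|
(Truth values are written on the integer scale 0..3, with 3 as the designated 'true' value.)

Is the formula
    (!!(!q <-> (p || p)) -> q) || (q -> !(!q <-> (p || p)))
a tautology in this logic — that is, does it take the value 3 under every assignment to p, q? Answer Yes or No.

No

Counterexample: take p = 1, q = 2.
!q = !2 = 1
p || p = 1 || 1 = 1
!q <-> (p || p) = 1 <-> 1 = 3
!(!q <-> (p || p)) = !3 = 0
!!(!q <-> (p || p)) = !0 = 3
!!(!q <-> (p || p)) -> q = 3 -> 2 = 2
!q = !2 = 1
p || p = 1 || 1 = 1
!q <-> (p || p) = 1 <-> 1 = 3
!(!q <-> (p || p)) = !3 = 0
q -> !(!q <-> (p || p)) = 2 -> 0 = 1
(!!(!q <-> (p || p)) -> q) || (q -> !(!q <-> (p || p))) = 2 || 1 = 2
This gives 2 ≠ 3.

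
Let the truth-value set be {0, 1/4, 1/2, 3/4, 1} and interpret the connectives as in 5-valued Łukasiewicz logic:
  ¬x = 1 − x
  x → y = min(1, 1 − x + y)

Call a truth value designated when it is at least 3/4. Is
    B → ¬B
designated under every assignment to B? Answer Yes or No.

No

Counterexample: take B = 3/4.
¬B = ¬3/4 = 1/4
B → ¬B = 3/4 → 1/4 = 1/2
This gives 1/2, which is below 3/4.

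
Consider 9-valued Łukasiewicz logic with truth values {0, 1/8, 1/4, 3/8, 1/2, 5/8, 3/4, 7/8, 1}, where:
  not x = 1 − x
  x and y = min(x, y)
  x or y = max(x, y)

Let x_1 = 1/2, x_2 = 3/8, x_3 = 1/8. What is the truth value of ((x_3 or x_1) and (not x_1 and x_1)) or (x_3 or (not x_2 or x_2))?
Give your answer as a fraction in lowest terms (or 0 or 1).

5/8

x_3 or x_1 = 1/8 or 1/2 = 1/2
not x_1 = not 1/2 = 1/2
not x_1 and x_1 = 1/2 and 1/2 = 1/2
(x_3 or x_1) and (not x_1 and x_1) = 1/2 and 1/2 = 1/2
not x_2 = not 3/8 = 5/8
not x_2 or x_2 = 5/8 or 3/8 = 5/8
x_3 or (not x_2 or x_2) = 1/8 or 5/8 = 5/8
((x_3 or x_1) and (not x_1 and x_1)) or (x_3 or (not x_2 or x_2)) = 1/2 or 5/8 = 5/8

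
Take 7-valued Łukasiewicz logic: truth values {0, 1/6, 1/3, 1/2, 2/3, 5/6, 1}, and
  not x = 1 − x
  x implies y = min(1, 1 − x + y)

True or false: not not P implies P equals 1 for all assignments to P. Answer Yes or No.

Yes

P = 0 ↦ 1
P = 1/6 ↦ 1
P = 1/3 ↦ 1
P = 1/2 ↦ 1
P = 2/3 ↦ 1
P = 5/6 ↦ 1
P = 1 ↦ 1
Every assignment gives a value ≥ 1.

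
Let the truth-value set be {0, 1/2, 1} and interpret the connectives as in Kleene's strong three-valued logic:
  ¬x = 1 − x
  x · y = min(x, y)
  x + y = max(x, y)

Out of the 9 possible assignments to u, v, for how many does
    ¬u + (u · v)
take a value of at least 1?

4

u = 0, v = 0 ↦ 1  ≥
u = 0, v = 1/2 ↦ 1  ≥
u = 0, v = 1 ↦ 1  ≥
u = 1/2, v = 0 ↦ 1/2  <
u = 1/2, v = 1/2 ↦ 1/2  <
u = 1/2, v = 1 ↦ 1/2  <
u = 1, v = 0 ↦ 0  <
u = 1, v = 1/2 ↦ 1/2  <
u = 1, v = 1 ↦ 1  ≥
So 4 of the 9 assignments meet the threshold.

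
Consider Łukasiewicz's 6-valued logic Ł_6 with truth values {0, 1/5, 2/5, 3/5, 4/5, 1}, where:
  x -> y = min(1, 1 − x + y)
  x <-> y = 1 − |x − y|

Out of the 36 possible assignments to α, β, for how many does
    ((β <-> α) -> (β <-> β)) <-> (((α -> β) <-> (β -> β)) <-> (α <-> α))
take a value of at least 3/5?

30

value 1: 21 assignments (counts)
value 4/5: 5 assignments (counts)
value 3/5: 4 assignments (counts)
value 2/5: 3 assignments
value 1/5: 2 assignments
value 0: 1 assignment
So 30 of the 36 assignments meet the threshold.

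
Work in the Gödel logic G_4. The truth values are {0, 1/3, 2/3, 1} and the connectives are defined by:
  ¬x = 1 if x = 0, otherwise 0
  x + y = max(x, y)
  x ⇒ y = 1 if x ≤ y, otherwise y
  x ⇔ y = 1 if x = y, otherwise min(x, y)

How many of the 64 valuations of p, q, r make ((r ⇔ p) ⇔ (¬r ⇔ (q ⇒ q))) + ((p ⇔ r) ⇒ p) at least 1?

value 1: 56 assignments (counts)
value 2/3: 4 assignments
value 1/3: 4 assignments
So 56 of the 64 assignments meet the threshold.

56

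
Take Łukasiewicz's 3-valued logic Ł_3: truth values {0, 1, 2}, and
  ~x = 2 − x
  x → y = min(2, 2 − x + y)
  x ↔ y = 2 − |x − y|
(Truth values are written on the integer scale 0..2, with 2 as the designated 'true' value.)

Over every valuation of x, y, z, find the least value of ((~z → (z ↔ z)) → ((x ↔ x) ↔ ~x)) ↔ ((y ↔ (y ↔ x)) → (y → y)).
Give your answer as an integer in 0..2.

Take x = 2, y = 0, z = 0:
~z = ~0 = 2
z ↔ z = 0 ↔ 0 = 2
~z → (z ↔ z) = 2 → 2 = 2
x ↔ x = 2 ↔ 2 = 2
~x = ~2 = 0
(x ↔ x) ↔ ~x = 2 ↔ 0 = 0
(~z → (z ↔ z)) → ((x ↔ x) ↔ ~x) = 2 → 0 = 0
y ↔ x = 0 ↔ 2 = 0
y ↔ (y ↔ x) = 0 ↔ 0 = 2
y → y = 0 → 0 = 2
(y ↔ (y ↔ x)) → (y → y) = 2 → 2 = 2
((~z → (z ↔ z)) → ((x ↔ x) ↔ ~x)) ↔ ((y ↔ (y ↔ x)) → (y → y)) = 0 ↔ 2 = 0
No assignment yields a value below 0, so this is the minimum.

0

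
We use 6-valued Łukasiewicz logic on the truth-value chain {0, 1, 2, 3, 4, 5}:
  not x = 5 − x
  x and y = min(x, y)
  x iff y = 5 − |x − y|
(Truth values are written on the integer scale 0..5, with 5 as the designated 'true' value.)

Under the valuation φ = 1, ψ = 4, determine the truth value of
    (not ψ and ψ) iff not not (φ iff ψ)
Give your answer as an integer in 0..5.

not ψ = not 4 = 1
not ψ and ψ = 1 and 4 = 1
φ iff ψ = 1 iff 4 = 2
not (φ iff ψ) = not 2 = 3
not not (φ iff ψ) = not 3 = 2
(not ψ and ψ) iff not not (φ iff ψ) = 1 iff 2 = 4

4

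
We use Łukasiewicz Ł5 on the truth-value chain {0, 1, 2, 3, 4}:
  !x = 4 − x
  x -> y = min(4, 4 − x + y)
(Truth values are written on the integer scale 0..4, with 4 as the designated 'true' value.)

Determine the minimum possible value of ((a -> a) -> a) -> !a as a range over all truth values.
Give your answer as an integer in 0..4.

Take a = 4:
a -> a = 4 -> 4 = 4
(a -> a) -> a = 4 -> 4 = 4
!a = !4 = 0
((a -> a) -> a) -> !a = 4 -> 0 = 0
No assignment yields a value below 0, so this is the minimum.

0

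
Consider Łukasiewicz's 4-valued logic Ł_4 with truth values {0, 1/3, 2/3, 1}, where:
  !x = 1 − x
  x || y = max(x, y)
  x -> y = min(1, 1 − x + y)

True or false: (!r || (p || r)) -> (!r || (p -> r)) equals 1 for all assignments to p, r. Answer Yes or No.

No

Counterexample: take p = 1, r = 1/3.
!r = !1/3 = 2/3
p || r = 1 || 1/3 = 1
!r || (p || r) = 2/3 || 1 = 1
!r = !1/3 = 2/3
p -> r = 1 -> 1/3 = 1/3
!r || (p -> r) = 2/3 || 1/3 = 2/3
(!r || (p || r)) -> (!r || (p -> r)) = 1 -> 2/3 = 2/3
This gives 2/3 ≠ 1.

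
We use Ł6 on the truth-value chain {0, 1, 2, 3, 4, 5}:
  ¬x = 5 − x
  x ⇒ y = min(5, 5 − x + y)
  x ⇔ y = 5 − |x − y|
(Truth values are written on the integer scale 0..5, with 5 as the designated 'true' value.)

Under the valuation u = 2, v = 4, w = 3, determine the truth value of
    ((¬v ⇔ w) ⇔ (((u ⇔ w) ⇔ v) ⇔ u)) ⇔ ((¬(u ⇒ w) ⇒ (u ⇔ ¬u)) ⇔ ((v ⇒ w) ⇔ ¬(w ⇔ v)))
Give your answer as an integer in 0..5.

3

¬v = ¬4 = 1
¬v ⇔ w = 1 ⇔ 3 = 3
u ⇔ w = 2 ⇔ 3 = 4
(u ⇔ w) ⇔ v = 4 ⇔ 4 = 5
((u ⇔ w) ⇔ v) ⇔ u = 5 ⇔ 2 = 2
(¬v ⇔ w) ⇔ (((u ⇔ w) ⇔ v) ⇔ u) = 3 ⇔ 2 = 4
u ⇒ w = 2 ⇒ 3 = 5
¬(u ⇒ w) = ¬5 = 0
¬u = ¬2 = 3
u ⇔ ¬u = 2 ⇔ 3 = 4
¬(u ⇒ w) ⇒ (u ⇔ ¬u) = 0 ⇒ 4 = 5
v ⇒ w = 4 ⇒ 3 = 4
w ⇔ v = 3 ⇔ 4 = 4
¬(w ⇔ v) = ¬4 = 1
(v ⇒ w) ⇔ ¬(w ⇔ v) = 4 ⇔ 1 = 2
(¬(u ⇒ w) ⇒ (u ⇔ ¬u)) ⇔ ((v ⇒ w) ⇔ ¬(w ⇔ v)) = 5 ⇔ 2 = 2
((¬v ⇔ w) ⇔ (((u ⇔ w) ⇔ v) ⇔ u)) ⇔ ((¬(u ⇒ w) ⇒ (u ⇔ ¬u)) ⇔ ((v ⇒ w) ⇔ ¬(w ⇔ v))) = 4 ⇔ 2 = 3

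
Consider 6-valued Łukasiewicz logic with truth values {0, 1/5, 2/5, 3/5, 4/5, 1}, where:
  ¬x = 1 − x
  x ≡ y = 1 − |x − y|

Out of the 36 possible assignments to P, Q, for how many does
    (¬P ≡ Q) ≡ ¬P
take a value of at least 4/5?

18

value 1: 8 assignments (counts)
value 4/5: 10 assignments (counts)
value 3/5: 7 assignments
value 2/5: 6 assignments
value 1/5: 3 assignments
value 0: 2 assignments
So 18 of the 36 assignments meet the threshold.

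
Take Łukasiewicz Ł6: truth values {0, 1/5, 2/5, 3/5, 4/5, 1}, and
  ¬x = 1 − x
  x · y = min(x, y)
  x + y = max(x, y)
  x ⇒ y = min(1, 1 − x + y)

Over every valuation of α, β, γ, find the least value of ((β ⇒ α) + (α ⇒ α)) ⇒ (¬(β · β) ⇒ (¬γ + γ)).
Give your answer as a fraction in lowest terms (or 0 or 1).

3/5

Take α = 0, β = 0, γ = 2/5:
β ⇒ α = 0 ⇒ 0 = 1
α ⇒ α = 0 ⇒ 0 = 1
(β ⇒ α) + (α ⇒ α) = 1 + 1 = 1
β · β = 0 · 0 = 0
¬(β · β) = ¬0 = 1
¬γ = ¬2/5 = 3/5
¬γ + γ = 3/5 + 2/5 = 3/5
¬(β · β) ⇒ (¬γ + γ) = 1 ⇒ 3/5 = 3/5
((β ⇒ α) + (α ⇒ α)) ⇒ (¬(β · β) ⇒ (¬γ + γ)) = 1 ⇒ 3/5 = 3/5
No assignment yields a value below 3/5, so this is the minimum.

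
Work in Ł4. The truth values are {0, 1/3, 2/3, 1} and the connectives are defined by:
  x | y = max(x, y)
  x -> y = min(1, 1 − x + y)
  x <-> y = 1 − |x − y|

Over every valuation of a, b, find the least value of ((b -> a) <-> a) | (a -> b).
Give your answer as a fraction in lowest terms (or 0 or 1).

Take a = 1/3, b = 0:
b -> a = 0 -> 1/3 = 1
(b -> a) <-> a = 1 <-> 1/3 = 1/3
a -> b = 1/3 -> 0 = 2/3
((b -> a) <-> a) | (a -> b) = 1/3 | 2/3 = 2/3
No assignment yields a value below 2/3, so this is the minimum.

2/3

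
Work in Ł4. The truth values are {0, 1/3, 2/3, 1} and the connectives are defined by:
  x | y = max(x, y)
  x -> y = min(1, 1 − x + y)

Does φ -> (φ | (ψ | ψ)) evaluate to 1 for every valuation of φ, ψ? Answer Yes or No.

φ = 0, ψ = 0 ↦ 1
φ = 0, ψ = 1/3 ↦ 1
φ = 0, ψ = 2/3 ↦ 1
φ = 0, ψ = 1 ↦ 1
φ = 1/3, ψ = 0 ↦ 1
φ = 1/3, ψ = 1/3 ↦ 1
φ = 1/3, ψ = 2/3 ↦ 1
φ = 1/3, ψ = 1 ↦ 1
φ = 2/3, ψ = 0 ↦ 1
φ = 2/3, ψ = 1/3 ↦ 1
φ = 2/3, ψ = 2/3 ↦ 1
φ = 2/3, ψ = 1 ↦ 1
φ = 1, ψ = 0 ↦ 1
φ = 1, ψ = 1/3 ↦ 1
φ = 1, ψ = 2/3 ↦ 1
φ = 1, ψ = 1 ↦ 1
Every assignment gives a value ≥ 1.

Yes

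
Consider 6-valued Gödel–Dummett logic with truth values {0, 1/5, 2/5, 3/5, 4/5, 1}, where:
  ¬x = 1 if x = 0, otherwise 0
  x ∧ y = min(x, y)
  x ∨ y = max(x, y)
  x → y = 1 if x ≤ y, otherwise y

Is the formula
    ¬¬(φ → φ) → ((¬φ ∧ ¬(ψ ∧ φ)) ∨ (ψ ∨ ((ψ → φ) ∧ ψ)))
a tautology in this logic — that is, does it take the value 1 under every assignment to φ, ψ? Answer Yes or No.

Counterexample: take φ = 1/5, ψ = 0.
φ → φ = 1/5 → 1/5 = 1
¬(φ → φ) = ¬1 = 0
¬¬(φ → φ) = ¬0 = 1
¬φ = ¬1/5 = 0
ψ ∧ φ = 0 ∧ 1/5 = 0
¬(ψ ∧ φ) = ¬0 = 1
¬φ ∧ ¬(ψ ∧ φ) = 0 ∧ 1 = 0
ψ → φ = 0 → 1/5 = 1
(ψ → φ) ∧ ψ = 1 ∧ 0 = 0
ψ ∨ ((ψ → φ) ∧ ψ) = 0 ∨ 0 = 0
(¬φ ∧ ¬(ψ ∧ φ)) ∨ (ψ ∨ ((ψ → φ) ∧ ψ)) = 0 ∨ 0 = 0
¬¬(φ → φ) → ((¬φ ∧ ¬(ψ ∧ φ)) ∨ (ψ ∨ ((ψ → φ) ∧ ψ))) = 1 → 0 = 0
This gives 0 ≠ 1.

No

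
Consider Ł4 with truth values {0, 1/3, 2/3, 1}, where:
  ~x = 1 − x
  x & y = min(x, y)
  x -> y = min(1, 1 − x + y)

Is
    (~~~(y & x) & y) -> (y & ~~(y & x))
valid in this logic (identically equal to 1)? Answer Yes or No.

No

Counterexample: take x = 0, y = 1/3.
y & x = 1/3 & 0 = 0
~(y & x) = ~0 = 1
~~(y & x) = ~1 = 0
~~~(y & x) = ~0 = 1
~~~(y & x) & y = 1 & 1/3 = 1/3
y & x = 1/3 & 0 = 0
~(y & x) = ~0 = 1
~~(y & x) = ~1 = 0
y & ~~(y & x) = 1/3 & 0 = 0
(~~~(y & x) & y) -> (y & ~~(y & x)) = 1/3 -> 0 = 2/3
This gives 2/3 ≠ 1.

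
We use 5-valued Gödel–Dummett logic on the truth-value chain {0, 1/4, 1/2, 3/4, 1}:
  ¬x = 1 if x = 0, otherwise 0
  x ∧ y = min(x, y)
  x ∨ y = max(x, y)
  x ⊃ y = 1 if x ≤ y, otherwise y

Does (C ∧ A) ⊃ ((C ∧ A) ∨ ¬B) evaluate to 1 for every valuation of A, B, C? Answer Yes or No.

Yes

At A = 3/4, B = 3/4, C = 1, for instance:
C ∧ A = 1 ∧ 3/4 = 3/4
¬B = ¬3/4 = 0
(C ∧ A) ∨ ¬B = 3/4 ∨ 0 = 3/4
(C ∧ A) ⊃ ((C ∧ A) ∨ ¬B) = 3/4 ⊃ 3/4 = 1
and checking the remaining 124 assignments likewise gives ≥ 1 in every case.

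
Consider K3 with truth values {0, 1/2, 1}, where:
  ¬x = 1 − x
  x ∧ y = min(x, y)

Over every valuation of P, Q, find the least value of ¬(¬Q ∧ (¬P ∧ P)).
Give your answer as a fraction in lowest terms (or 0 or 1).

1/2

Take P = 1/2, Q = 0:
¬Q = ¬0 = 1
¬P = ¬1/2 = 1/2
¬P ∧ P = 1/2 ∧ 1/2 = 1/2
¬Q ∧ (¬P ∧ P) = 1 ∧ 1/2 = 1/2
¬(¬Q ∧ (¬P ∧ P)) = ¬1/2 = 1/2
No assignment yields a value below 1/2, so this is the minimum.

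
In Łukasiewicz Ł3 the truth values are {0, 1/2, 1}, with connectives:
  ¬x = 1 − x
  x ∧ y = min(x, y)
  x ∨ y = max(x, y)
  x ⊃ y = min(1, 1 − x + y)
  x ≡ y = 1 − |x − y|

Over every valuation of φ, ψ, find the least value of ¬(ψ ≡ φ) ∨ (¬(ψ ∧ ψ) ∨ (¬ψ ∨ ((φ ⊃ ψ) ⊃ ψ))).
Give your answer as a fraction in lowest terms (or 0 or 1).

Take φ = 0, ψ = 1/2:
ψ ≡ φ = 1/2 ≡ 0 = 1/2
¬(ψ ≡ φ) = ¬1/2 = 1/2
ψ ∧ ψ = 1/2 ∧ 1/2 = 1/2
¬(ψ ∧ ψ) = ¬1/2 = 1/2
¬ψ = ¬1/2 = 1/2
φ ⊃ ψ = 0 ⊃ 1/2 = 1
(φ ⊃ ψ) ⊃ ψ = 1 ⊃ 1/2 = 1/2
¬ψ ∨ ((φ ⊃ ψ) ⊃ ψ) = 1/2 ∨ 1/2 = 1/2
¬(ψ ∧ ψ) ∨ (¬ψ ∨ ((φ ⊃ ψ) ⊃ ψ)) = 1/2 ∨ 1/2 = 1/2
¬(ψ ≡ φ) ∨ (¬(ψ ∧ ψ) ∨ (¬ψ ∨ ((φ ⊃ ψ) ⊃ ψ))) = 1/2 ∨ 1/2 = 1/2
No assignment yields a value below 1/2, so this is the minimum.

1/2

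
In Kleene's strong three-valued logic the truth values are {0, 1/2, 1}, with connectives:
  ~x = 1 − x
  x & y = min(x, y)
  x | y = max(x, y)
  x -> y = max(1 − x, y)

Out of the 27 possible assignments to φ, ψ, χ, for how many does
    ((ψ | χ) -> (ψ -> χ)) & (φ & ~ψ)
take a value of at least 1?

value 1: 3 assignments (counts)
value 1/2: 9 assignments
value 0: 15 assignments
So 3 of the 27 assignments meet the threshold.

3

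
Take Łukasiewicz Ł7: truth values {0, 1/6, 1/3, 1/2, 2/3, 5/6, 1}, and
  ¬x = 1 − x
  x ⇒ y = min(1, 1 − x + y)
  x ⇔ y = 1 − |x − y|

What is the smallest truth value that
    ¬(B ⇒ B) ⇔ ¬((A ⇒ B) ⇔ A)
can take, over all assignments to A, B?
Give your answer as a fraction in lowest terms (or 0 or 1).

Take A = 0, B = 0:
B ⇒ B = 0 ⇒ 0 = 1
¬(B ⇒ B) = ¬1 = 0
A ⇒ B = 0 ⇒ 0 = 1
(A ⇒ B) ⇔ A = 1 ⇔ 0 = 0
¬((A ⇒ B) ⇔ A) = ¬0 = 1
¬(B ⇒ B) ⇔ ¬((A ⇒ B) ⇔ A) = 0 ⇔ 1 = 0
No assignment yields a value below 0, so this is the minimum.

0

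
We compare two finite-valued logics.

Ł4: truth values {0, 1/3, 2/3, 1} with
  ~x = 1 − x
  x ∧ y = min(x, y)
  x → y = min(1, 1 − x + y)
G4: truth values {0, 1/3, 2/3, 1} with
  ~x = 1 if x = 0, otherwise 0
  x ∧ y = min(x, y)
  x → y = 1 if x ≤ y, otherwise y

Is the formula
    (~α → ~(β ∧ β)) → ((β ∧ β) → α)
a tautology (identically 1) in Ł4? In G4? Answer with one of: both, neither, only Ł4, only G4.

In Ł4: every assignment gives 1 — tautology.
In G4: at α = 1/3, β = 2/3 the value is 1/3 — not a tautology.

only Ł4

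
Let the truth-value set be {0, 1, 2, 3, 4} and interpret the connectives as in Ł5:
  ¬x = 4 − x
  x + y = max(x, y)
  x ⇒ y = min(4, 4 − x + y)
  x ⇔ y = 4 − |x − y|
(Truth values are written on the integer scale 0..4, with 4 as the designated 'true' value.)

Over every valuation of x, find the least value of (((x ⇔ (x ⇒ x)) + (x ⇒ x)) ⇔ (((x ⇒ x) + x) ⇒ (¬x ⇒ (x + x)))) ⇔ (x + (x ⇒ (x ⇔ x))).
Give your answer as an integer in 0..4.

Take x = 0:
x ⇒ x = 0 ⇒ 0 = 4
x ⇔ (x ⇒ x) = 0 ⇔ 4 = 0
x ⇒ x = 0 ⇒ 0 = 4
(x ⇔ (x ⇒ x)) + (x ⇒ x) = 0 + 4 = 4
x ⇒ x = 0 ⇒ 0 = 4
(x ⇒ x) + x = 4 + 0 = 4
¬x = ¬0 = 4
x + x = 0 + 0 = 0
¬x ⇒ (x + x) = 4 ⇒ 0 = 0
((x ⇒ x) + x) ⇒ (¬x ⇒ (x + x)) = 4 ⇒ 0 = 0
((x ⇔ (x ⇒ x)) + (x ⇒ x)) ⇔ (((x ⇒ x) + x) ⇒ (¬x ⇒ (x + x))) = 4 ⇔ 0 = 0
x ⇔ x = 0 ⇔ 0 = 4
x ⇒ (x ⇔ x) = 0 ⇒ 4 = 4
x + (x ⇒ (x ⇔ x)) = 0 + 4 = 4
(((x ⇔ (x ⇒ x)) + (x ⇒ x)) ⇔ (((x ⇒ x) + x) ⇒ (¬x ⇒ (x + x)))) ⇔ (x + (x ⇒ (x ⇔ x))) = 0 ⇔ 4 = 0
No assignment yields a value below 0, so this is the minimum.

0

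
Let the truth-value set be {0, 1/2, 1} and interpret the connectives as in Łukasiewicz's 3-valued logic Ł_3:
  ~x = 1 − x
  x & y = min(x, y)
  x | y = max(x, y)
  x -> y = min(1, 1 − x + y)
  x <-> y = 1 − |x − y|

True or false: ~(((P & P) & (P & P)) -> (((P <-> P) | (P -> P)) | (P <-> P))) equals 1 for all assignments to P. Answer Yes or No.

Counterexample: take P = 0.
P & P = 0 & 0 = 0
P & P = 0 & 0 = 0
(P & P) & (P & P) = 0 & 0 = 0
P <-> P = 0 <-> 0 = 1
P -> P = 0 -> 0 = 1
(P <-> P) | (P -> P) = 1 | 1 = 1
P <-> P = 0 <-> 0 = 1
((P <-> P) | (P -> P)) | (P <-> P) = 1 | 1 = 1
((P & P) & (P & P)) -> (((P <-> P) | (P -> P)) | (P <-> P)) = 0 -> 1 = 1
~(((P & P) & (P & P)) -> (((P <-> P) | (P -> P)) | (P <-> P))) = ~1 = 0
This gives 0 ≠ 1.

No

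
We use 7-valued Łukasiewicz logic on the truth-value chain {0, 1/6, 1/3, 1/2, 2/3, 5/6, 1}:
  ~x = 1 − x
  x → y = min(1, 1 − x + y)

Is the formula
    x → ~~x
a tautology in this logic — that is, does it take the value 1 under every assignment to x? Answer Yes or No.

Yes

x = 0 ↦ 1
x = 1/6 ↦ 1
x = 1/3 ↦ 1
x = 1/2 ↦ 1
x = 2/3 ↦ 1
x = 5/6 ↦ 1
x = 1 ↦ 1
Every assignment gives a value ≥ 1.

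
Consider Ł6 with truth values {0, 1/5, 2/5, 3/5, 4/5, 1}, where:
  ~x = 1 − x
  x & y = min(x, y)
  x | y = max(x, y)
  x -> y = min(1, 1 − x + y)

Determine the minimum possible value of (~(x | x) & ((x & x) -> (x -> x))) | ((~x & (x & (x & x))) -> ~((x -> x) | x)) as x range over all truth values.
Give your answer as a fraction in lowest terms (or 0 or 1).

Take x = 2/5:
x | x = 2/5 | 2/5 = 2/5
~(x | x) = ~2/5 = 3/5
x & x = 2/5 & 2/5 = 2/5
x -> x = 2/5 -> 2/5 = 1
(x & x) -> (x -> x) = 2/5 -> 1 = 1
~(x | x) & ((x & x) -> (x -> x)) = 3/5 & 1 = 3/5
~x = ~2/5 = 3/5
x & x = 2/5 & 2/5 = 2/5
x & (x & x) = 2/5 & 2/5 = 2/5
~x & (x & (x & x)) = 3/5 & 2/5 = 2/5
x -> x = 2/5 -> 2/5 = 1
(x -> x) | x = 1 | 2/5 = 1
~((x -> x) | x) = ~1 = 0
(~x & (x & (x & x))) -> ~((x -> x) | x) = 2/5 -> 0 = 3/5
(~(x | x) & ((x & x) -> (x -> x))) | ((~x & (x & (x & x))) -> ~((x -> x) | x)) = 3/5 | 3/5 = 3/5
No assignment yields a value below 3/5, so this is the minimum.

3/5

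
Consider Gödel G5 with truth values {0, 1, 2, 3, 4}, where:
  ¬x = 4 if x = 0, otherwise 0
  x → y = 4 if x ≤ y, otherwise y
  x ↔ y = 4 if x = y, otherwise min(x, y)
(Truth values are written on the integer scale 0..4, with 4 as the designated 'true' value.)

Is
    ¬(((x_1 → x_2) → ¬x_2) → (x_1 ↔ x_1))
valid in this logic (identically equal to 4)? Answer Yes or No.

No

Counterexample: take x_1 = 0, x_2 = 0.
x_1 → x_2 = 0 → 0 = 4
¬x_2 = ¬0 = 4
(x_1 → x_2) → ¬x_2 = 4 → 4 = 4
x_1 ↔ x_1 = 0 ↔ 0 = 4
((x_1 → x_2) → ¬x_2) → (x_1 ↔ x_1) = 4 → 4 = 4
¬(((x_1 → x_2) → ¬x_2) → (x_1 ↔ x_1)) = ¬4 = 0
This gives 0 ≠ 4.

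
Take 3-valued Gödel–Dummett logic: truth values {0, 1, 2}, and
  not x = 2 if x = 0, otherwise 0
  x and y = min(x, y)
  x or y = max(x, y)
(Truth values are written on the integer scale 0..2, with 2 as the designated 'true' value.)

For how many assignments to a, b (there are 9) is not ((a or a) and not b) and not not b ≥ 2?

6

a = 0, b = 0 ↦ 0  <
a = 0, b = 1 ↦ 2  ≥
a = 0, b = 2 ↦ 2  ≥
a = 1, b = 0 ↦ 0  <
a = 1, b = 1 ↦ 2  ≥
a = 1, b = 2 ↦ 2  ≥
a = 2, b = 0 ↦ 0  <
a = 2, b = 1 ↦ 2  ≥
a = 2, b = 2 ↦ 2  ≥
So 6 of the 9 assignments meet the threshold.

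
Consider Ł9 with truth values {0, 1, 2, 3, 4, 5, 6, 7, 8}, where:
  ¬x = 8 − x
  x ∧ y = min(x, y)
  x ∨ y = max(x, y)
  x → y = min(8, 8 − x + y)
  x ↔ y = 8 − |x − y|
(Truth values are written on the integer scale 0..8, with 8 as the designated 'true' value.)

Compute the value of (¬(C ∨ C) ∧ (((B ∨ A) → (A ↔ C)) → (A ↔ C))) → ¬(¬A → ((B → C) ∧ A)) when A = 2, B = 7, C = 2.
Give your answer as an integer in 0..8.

C ∨ C = 2 ∨ 2 = 2
¬(C ∨ C) = ¬2 = 6
B ∨ A = 7 ∨ 2 = 7
A ↔ C = 2 ↔ 2 = 8
(B ∨ A) → (A ↔ C) = 7 → 8 = 8
A ↔ C = 2 ↔ 2 = 8
((B ∨ A) → (A ↔ C)) → (A ↔ C) = 8 → 8 = 8
¬(C ∨ C) ∧ (((B ∨ A) → (A ↔ C)) → (A ↔ C)) = 6 ∧ 8 = 6
¬A = ¬2 = 6
B → C = 7 → 2 = 3
(B → C) ∧ A = 3 ∧ 2 = 2
¬A → ((B → C) ∧ A) = 6 → 2 = 4
¬(¬A → ((B → C) ∧ A)) = ¬4 = 4
(¬(C ∨ C) ∧ (((B ∨ A) → (A ↔ C)) → (A ↔ C))) → ¬(¬A → ((B → C) ∧ A)) = 6 → 4 = 6

6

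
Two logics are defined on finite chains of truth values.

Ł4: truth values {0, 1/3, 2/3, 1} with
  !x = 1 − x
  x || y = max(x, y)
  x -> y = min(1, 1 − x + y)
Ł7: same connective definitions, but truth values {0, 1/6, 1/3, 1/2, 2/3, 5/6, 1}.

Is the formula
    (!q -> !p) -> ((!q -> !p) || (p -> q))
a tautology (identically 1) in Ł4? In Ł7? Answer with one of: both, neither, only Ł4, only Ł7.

both

In Ł4: every assignment gives 1 — tautology.
In Ł7: every assignment gives 1 — tautology.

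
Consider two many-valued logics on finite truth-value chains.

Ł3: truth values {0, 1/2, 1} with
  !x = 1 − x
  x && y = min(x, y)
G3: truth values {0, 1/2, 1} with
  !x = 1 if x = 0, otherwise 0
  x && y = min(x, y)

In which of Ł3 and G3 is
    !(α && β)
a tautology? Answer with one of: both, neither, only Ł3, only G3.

In Ł3: at α = 1/2, β = 1/2 the value is 1/2 — not a tautology.
In G3: at α = 1/2, β = 1/2 the value is 0 — not a tautology.

neither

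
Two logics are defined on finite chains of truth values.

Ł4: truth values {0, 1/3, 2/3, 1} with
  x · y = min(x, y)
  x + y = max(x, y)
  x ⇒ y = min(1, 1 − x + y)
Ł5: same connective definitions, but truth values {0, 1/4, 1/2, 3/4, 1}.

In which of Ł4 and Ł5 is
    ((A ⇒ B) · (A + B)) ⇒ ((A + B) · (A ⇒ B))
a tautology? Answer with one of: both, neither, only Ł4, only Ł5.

both

In Ł4: every assignment gives 1 — tautology.
In Ł5: every assignment gives 1 — tautology.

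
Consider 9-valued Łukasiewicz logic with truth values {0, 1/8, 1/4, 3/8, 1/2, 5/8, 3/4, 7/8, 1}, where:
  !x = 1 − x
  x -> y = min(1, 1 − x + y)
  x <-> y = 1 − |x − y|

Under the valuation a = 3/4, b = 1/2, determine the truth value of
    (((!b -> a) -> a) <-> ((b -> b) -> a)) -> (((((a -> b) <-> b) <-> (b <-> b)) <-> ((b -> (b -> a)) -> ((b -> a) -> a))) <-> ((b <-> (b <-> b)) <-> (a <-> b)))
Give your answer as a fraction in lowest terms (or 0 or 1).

!b = !1/2 = 1/2
!b -> a = 1/2 -> 3/4 = 1
(!b -> a) -> a = 1 -> 3/4 = 3/4
b -> b = 1/2 -> 1/2 = 1
(b -> b) -> a = 1 -> 3/4 = 3/4
((!b -> a) -> a) <-> ((b -> b) -> a) = 3/4 <-> 3/4 = 1
a -> b = 3/4 -> 1/2 = 3/4
(a -> b) <-> b = 3/4 <-> 1/2 = 3/4
b <-> b = 1/2 <-> 1/2 = 1
((a -> b) <-> b) <-> (b <-> b) = 3/4 <-> 1 = 3/4
b -> a = 1/2 -> 3/4 = 1
b -> (b -> a) = 1/2 -> 1 = 1
b -> a = 1/2 -> 3/4 = 1
(b -> a) -> a = 1 -> 3/4 = 3/4
(b -> (b -> a)) -> ((b -> a) -> a) = 1 -> 3/4 = 3/4
(((a -> b) <-> b) <-> (b <-> b)) <-> ((b -> (b -> a)) -> ((b -> a) -> a)) = 3/4 <-> 3/4 = 1
b <-> b = 1/2 <-> 1/2 = 1
b <-> (b <-> b) = 1/2 <-> 1 = 1/2
a <-> b = 3/4 <-> 1/2 = 3/4
(b <-> (b <-> b)) <-> (a <-> b) = 1/2 <-> 3/4 = 3/4
((((a -> b) <-> b) <-> (b <-> b)) <-> ((b -> (b -> a)) -> ((b -> a) -> a))) <-> ((b <-> (b <-> b)) <-> (a <-> b)) = 1 <-> 3/4 = 3/4
(((!b -> a) -> a) <-> ((b -> b) -> a)) -> (((((a -> b) <-> b) <-> (b <-> b)) <-> ((b -> (b -> a)) -> ((b -> a) -> a))) <-> ((b <-> (b <-> b)) <-> (a <-> b))) = 1 -> 3/4 = 3/4

3/4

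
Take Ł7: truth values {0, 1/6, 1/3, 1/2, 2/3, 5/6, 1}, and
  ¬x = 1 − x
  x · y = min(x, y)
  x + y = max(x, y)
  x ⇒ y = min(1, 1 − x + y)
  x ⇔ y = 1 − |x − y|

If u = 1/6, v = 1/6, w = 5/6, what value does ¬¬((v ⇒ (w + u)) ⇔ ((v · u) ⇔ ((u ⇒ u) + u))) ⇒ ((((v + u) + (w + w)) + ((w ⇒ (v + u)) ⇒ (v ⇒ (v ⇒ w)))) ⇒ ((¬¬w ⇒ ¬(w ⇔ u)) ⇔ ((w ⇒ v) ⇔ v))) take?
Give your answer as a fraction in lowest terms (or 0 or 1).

w + u = 5/6 + 1/6 = 5/6
v ⇒ (w + u) = 1/6 ⇒ 5/6 = 1
v · u = 1/6 · 1/6 = 1/6
u ⇒ u = 1/6 ⇒ 1/6 = 1
(u ⇒ u) + u = 1 + 1/6 = 1
(v · u) ⇔ ((u ⇒ u) + u) = 1/6 ⇔ 1 = 1/6
(v ⇒ (w + u)) ⇔ ((v · u) ⇔ ((u ⇒ u) + u)) = 1 ⇔ 1/6 = 1/6
¬((v ⇒ (w + u)) ⇔ ((v · u) ⇔ ((u ⇒ u) + u))) = ¬1/6 = 5/6
¬¬((v ⇒ (w + u)) ⇔ ((v · u) ⇔ ((u ⇒ u) + u))) = ¬5/6 = 1/6
v + u = 1/6 + 1/6 = 1/6
w + w = 5/6 + 5/6 = 5/6
(v + u) + (w + w) = 1/6 + 5/6 = 5/6
v + u = 1/6 + 1/6 = 1/6
w ⇒ (v + u) = 5/6 ⇒ 1/6 = 1/3
v ⇒ w = 1/6 ⇒ 5/6 = 1
v ⇒ (v ⇒ w) = 1/6 ⇒ 1 = 1
(w ⇒ (v + u)) ⇒ (v ⇒ (v ⇒ w)) = 1/3 ⇒ 1 = 1
((v + u) + (w + w)) + ((w ⇒ (v + u)) ⇒ (v ⇒ (v ⇒ w))) = 5/6 + 1 = 1
¬w = ¬5/6 = 1/6
¬¬w = ¬1/6 = 5/6
w ⇔ u = 5/6 ⇔ 1/6 = 1/3
¬(w ⇔ u) = ¬1/3 = 2/3
¬¬w ⇒ ¬(w ⇔ u) = 5/6 ⇒ 2/3 = 5/6
w ⇒ v = 5/6 ⇒ 1/6 = 1/3
(w ⇒ v) ⇔ v = 1/3 ⇔ 1/6 = 5/6
(¬¬w ⇒ ¬(w ⇔ u)) ⇔ ((w ⇒ v) ⇔ v) = 5/6 ⇔ 5/6 = 1
(((v + u) + (w + w)) + ((w ⇒ (v + u)) ⇒ (v ⇒ (v ⇒ w)))) ⇒ ((¬¬w ⇒ ¬(w ⇔ u)) ⇔ ((w ⇒ v) ⇔ v)) = 1 ⇒ 1 = 1
¬¬((v ⇒ (w + u)) ⇔ ((v · u) ⇔ ((u ⇒ u) + u))) ⇒ ((((v + u) + (w + w)) + ((w ⇒ (v + u)) ⇒ (v ⇒ (v ⇒ w)))) ⇒ ((¬¬w ⇒ ¬(w ⇔ u)) ⇔ ((w ⇒ v) ⇔ v))) = 1/6 ⇒ 1 = 1

1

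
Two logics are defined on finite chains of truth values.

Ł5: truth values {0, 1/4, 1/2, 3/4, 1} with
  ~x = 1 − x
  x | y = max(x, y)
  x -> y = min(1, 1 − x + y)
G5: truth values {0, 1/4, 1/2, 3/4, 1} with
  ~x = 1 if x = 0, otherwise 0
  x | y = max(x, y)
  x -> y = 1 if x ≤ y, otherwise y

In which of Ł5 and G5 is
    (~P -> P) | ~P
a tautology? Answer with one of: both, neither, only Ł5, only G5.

only G5

In Ł5: at P = 1/4 the value is 3/4 — not a tautology.
In G5: every assignment gives 1 — tautology.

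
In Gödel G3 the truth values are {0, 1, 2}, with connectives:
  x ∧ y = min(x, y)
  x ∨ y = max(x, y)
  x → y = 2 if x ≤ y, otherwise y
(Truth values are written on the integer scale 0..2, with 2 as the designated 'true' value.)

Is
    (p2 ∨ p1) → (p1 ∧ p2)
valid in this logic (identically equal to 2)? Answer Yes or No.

No

Counterexample: take p1 = 0, p2 = 1.
p2 ∨ p1 = 1 ∨ 0 = 1
p1 ∧ p2 = 0 ∧ 1 = 0
(p2 ∨ p1) → (p1 ∧ p2) = 1 → 0 = 0
This gives 0 ≠ 2.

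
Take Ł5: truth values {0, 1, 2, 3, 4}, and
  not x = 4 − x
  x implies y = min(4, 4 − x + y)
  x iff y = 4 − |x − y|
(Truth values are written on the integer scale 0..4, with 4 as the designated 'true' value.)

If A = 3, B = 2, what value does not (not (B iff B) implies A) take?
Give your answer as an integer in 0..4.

0

B iff B = 2 iff 2 = 4
not (B iff B) = not 4 = 0
not (B iff B) implies A = 0 implies 3 = 4
not (not (B iff B) implies A) = not 4 = 0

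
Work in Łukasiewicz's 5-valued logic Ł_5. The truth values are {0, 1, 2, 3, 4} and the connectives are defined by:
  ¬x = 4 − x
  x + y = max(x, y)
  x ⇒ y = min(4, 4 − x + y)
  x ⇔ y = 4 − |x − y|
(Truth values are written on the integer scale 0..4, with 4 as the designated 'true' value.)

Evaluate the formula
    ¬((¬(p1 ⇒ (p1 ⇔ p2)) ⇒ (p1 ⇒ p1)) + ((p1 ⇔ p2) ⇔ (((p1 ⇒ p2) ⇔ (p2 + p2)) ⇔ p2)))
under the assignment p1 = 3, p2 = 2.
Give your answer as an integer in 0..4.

0

p1 ⇔ p2 = 3 ⇔ 2 = 3
p1 ⇒ (p1 ⇔ p2) = 3 ⇒ 3 = 4
¬(p1 ⇒ (p1 ⇔ p2)) = ¬4 = 0
p1 ⇒ p1 = 3 ⇒ 3 = 4
¬(p1 ⇒ (p1 ⇔ p2)) ⇒ (p1 ⇒ p1) = 0 ⇒ 4 = 4
p1 ⇔ p2 = 3 ⇔ 2 = 3
p1 ⇒ p2 = 3 ⇒ 2 = 3
p2 + p2 = 2 + 2 = 2
(p1 ⇒ p2) ⇔ (p2 + p2) = 3 ⇔ 2 = 3
((p1 ⇒ p2) ⇔ (p2 + p2)) ⇔ p2 = 3 ⇔ 2 = 3
(p1 ⇔ p2) ⇔ (((p1 ⇒ p2) ⇔ (p2 + p2)) ⇔ p2) = 3 ⇔ 3 = 4
(¬(p1 ⇒ (p1 ⇔ p2)) ⇒ (p1 ⇒ p1)) + ((p1 ⇔ p2) ⇔ (((p1 ⇒ p2) ⇔ (p2 + p2)) ⇔ p2)) = 4 + 4 = 4
¬((¬(p1 ⇒ (p1 ⇔ p2)) ⇒ (p1 ⇒ p1)) + ((p1 ⇔ p2) ⇔ (((p1 ⇒ p2) ⇔ (p2 + p2)) ⇔ p2))) = ¬4 = 0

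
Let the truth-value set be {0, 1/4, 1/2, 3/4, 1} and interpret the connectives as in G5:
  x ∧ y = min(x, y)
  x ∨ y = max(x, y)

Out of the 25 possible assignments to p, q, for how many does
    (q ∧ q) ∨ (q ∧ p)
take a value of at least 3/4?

10

value 1: 5 assignments (counts)
value 3/4: 5 assignments (counts)
value 1/2: 5 assignments
value 1/4: 5 assignments
value 0: 5 assignments
So 10 of the 25 assignments meet the threshold.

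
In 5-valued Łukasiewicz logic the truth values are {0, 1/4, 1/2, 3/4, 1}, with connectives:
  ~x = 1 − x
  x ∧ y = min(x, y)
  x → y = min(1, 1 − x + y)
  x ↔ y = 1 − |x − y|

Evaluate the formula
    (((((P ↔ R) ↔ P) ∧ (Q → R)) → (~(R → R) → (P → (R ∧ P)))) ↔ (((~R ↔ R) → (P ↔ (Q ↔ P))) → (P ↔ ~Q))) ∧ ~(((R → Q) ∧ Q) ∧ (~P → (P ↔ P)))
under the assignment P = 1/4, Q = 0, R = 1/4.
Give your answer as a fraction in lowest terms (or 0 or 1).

P ↔ R = 1/4 ↔ 1/4 = 1
(P ↔ R) ↔ P = 1 ↔ 1/4 = 1/4
Q → R = 0 → 1/4 = 1
((P ↔ R) ↔ P) ∧ (Q → R) = 1/4 ∧ 1 = 1/4
R → R = 1/4 → 1/4 = 1
~(R → R) = ~1 = 0
R ∧ P = 1/4 ∧ 1/4 = 1/4
P → (R ∧ P) = 1/4 → 1/4 = 1
~(R → R) → (P → (R ∧ P)) = 0 → 1 = 1
(((P ↔ R) ↔ P) ∧ (Q → R)) → (~(R → R) → (P → (R ∧ P))) = 1/4 → 1 = 1
~R = ~1/4 = 3/4
~R ↔ R = 3/4 ↔ 1/4 = 1/2
Q ↔ P = 0 ↔ 1/4 = 3/4
P ↔ (Q ↔ P) = 1/4 ↔ 3/4 = 1/2
(~R ↔ R) → (P ↔ (Q ↔ P)) = 1/2 → 1/2 = 1
~Q = ~0 = 1
P ↔ ~Q = 1/4 ↔ 1 = 1/4
((~R ↔ R) → (P ↔ (Q ↔ P))) → (P ↔ ~Q) = 1 → 1/4 = 1/4
((((P ↔ R) ↔ P) ∧ (Q → R)) → (~(R → R) → (P → (R ∧ P)))) ↔ (((~R ↔ R) → (P ↔ (Q ↔ P))) → (P ↔ ~Q)) = 1 ↔ 1/4 = 1/4
R → Q = 1/4 → 0 = 3/4
(R → Q) ∧ Q = 3/4 ∧ 0 = 0
~P = ~1/4 = 3/4
P ↔ P = 1/4 ↔ 1/4 = 1
~P → (P ↔ P) = 3/4 → 1 = 1
((R → Q) ∧ Q) ∧ (~P → (P ↔ P)) = 0 ∧ 1 = 0
~(((R → Q) ∧ Q) ∧ (~P → (P ↔ P))) = ~0 = 1
(((((P ↔ R) ↔ P) ∧ (Q → R)) → (~(R → R) → (P → (R ∧ P)))) ↔ (((~R ↔ R) → (P ↔ (Q ↔ P))) → (P ↔ ~Q))) ∧ ~(((R → Q) ∧ Q) ∧ (~P → (P ↔ P))) = 1/4 ∧ 1 = 1/4

1/4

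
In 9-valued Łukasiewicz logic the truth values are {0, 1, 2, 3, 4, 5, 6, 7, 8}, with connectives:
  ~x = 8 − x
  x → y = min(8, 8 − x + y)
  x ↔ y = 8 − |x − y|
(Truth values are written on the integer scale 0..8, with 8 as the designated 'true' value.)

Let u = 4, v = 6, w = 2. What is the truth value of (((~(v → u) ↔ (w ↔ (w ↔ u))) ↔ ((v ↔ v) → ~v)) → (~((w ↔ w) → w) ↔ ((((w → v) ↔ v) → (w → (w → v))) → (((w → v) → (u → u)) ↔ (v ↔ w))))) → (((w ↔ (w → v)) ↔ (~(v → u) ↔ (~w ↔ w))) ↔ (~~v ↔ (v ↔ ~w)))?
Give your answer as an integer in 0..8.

v → u = 6 → 4 = 6
~(v → u) = ~6 = 2
w ↔ u = 2 ↔ 4 = 6
w ↔ (w ↔ u) = 2 ↔ 6 = 4
~(v → u) ↔ (w ↔ (w ↔ u)) = 2 ↔ 4 = 6
v ↔ v = 6 ↔ 6 = 8
~v = ~6 = 2
(v ↔ v) → ~v = 8 → 2 = 2
(~(v → u) ↔ (w ↔ (w ↔ u))) ↔ ((v ↔ v) → ~v) = 6 ↔ 2 = 4
w ↔ w = 2 ↔ 2 = 8
(w ↔ w) → w = 8 → 2 = 2
~((w ↔ w) → w) = ~2 = 6
w → v = 2 → 6 = 8
(w → v) ↔ v = 8 ↔ 6 = 6
w → v = 2 → 6 = 8
w → (w → v) = 2 → 8 = 8
((w → v) ↔ v) → (w → (w → v)) = 6 → 8 = 8
w → v = 2 → 6 = 8
u → u = 4 → 4 = 8
(w → v) → (u → u) = 8 → 8 = 8
v ↔ w = 6 ↔ 2 = 4
((w → v) → (u → u)) ↔ (v ↔ w) = 8 ↔ 4 = 4
(((w → v) ↔ v) → (w → (w → v))) → (((w → v) → (u → u)) ↔ (v ↔ w)) = 8 → 4 = 4
~((w ↔ w) → w) ↔ ((((w → v) ↔ v) → (w → (w → v))) → (((w → v) → (u → u)) ↔ (v ↔ w))) = 6 ↔ 4 = 6
((~(v → u) ↔ (w ↔ (w ↔ u))) ↔ ((v ↔ v) → ~v)) → (~((w ↔ w) → w) ↔ ((((w → v) ↔ v) → (w → (w → v))) → (((w → v) → (u → u)) ↔ (v ↔ w)))) = 4 → 6 = 8
w → v = 2 → 6 = 8
w ↔ (w → v) = 2 ↔ 8 = 2
v → u = 6 → 4 = 6
~(v → u) = ~6 = 2
~w = ~2 = 6
~w ↔ w = 6 ↔ 2 = 4
~(v → u) ↔ (~w ↔ w) = 2 ↔ 4 = 6
(w ↔ (w → v)) ↔ (~(v → u) ↔ (~w ↔ w)) = 2 ↔ 6 = 4
~v = ~6 = 2
~~v = ~2 = 6
~w = ~2 = 6
v ↔ ~w = 6 ↔ 6 = 8
~~v ↔ (v ↔ ~w) = 6 ↔ 8 = 6
((w ↔ (w → v)) ↔ (~(v → u) ↔ (~w ↔ w))) ↔ (~~v ↔ (v ↔ ~w)) = 4 ↔ 6 = 6
(((~(v → u) ↔ (w ↔ (w ↔ u))) ↔ ((v ↔ v) → ~v)) → (~((w ↔ w) → w) ↔ ((((w → v) ↔ v) → (w → (w → v))) → (((w → v) → (u → u)) ↔ (v ↔ w))))) → (((w ↔ (w → v)) ↔ (~(v → u) ↔ (~w ↔ w))) ↔ (~~v ↔ (v ↔ ~w))) = 8 → 6 = 6

6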